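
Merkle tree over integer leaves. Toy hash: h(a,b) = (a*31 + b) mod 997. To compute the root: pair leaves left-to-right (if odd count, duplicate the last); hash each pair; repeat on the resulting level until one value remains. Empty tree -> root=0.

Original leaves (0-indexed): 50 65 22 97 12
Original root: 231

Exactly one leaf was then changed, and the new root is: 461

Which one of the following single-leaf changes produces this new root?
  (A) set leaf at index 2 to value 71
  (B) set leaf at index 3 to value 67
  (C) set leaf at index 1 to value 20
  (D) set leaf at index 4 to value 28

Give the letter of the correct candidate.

Original leaves: [50, 65, 22, 97, 12]
Target new root: 461
Try each candidate change and compute the resulting root:
Candidate A: set leaf[2] = 71 -> leaves = [50, 65, 71, 97, 12]
  L0: [50, 65, 71, 97, 12]
  L1: h(50,65)=(50*31+65)%997=618 h(71,97)=(71*31+97)%997=304 h(12,12)=(12*31+12)%997=384 -> [618, 304, 384]
  L2: h(618,304)=(618*31+304)%997=519 h(384,384)=(384*31+384)%997=324 -> [519, 324]
  L3: h(519,324)=(519*31+324)%997=461 -> [461]
  root = 461 == target 461  ** MATCH **
Candidate B: set leaf[3] = 67 -> leaves = [50, 65, 22, 67, 12]
  L0: [50, 65, 22, 67, 12]
  L1: h(50,65)=(50*31+65)%997=618 h(22,67)=(22*31+67)%997=749 h(12,12)=(12*31+12)%997=384 -> [618, 749, 384]
  L2: h(618,749)=(618*31+749)%997=964 h(384,384)=(384*31+384)%997=324 -> [964, 324]
  L3: h(964,324)=(964*31+324)%997=298 -> [298]
  root = 298 != target 461
Candidate C: set leaf[1] = 20 -> leaves = [50, 20, 22, 97, 12]
  L0: [50, 20, 22, 97, 12]
  L1: h(50,20)=(50*31+20)%997=573 h(22,97)=(22*31+97)%997=779 h(12,12)=(12*31+12)%997=384 -> [573, 779, 384]
  L2: h(573,779)=(573*31+779)%997=596 h(384,384)=(384*31+384)%997=324 -> [596, 324]
  L3: h(596,324)=(596*31+324)%997=854 -> [854]
  root = 854 != target 461
Candidate D: set leaf[4] = 28 -> leaves = [50, 65, 22, 97, 28]
  L0: [50, 65, 22, 97, 28]
  L1: h(50,65)=(50*31+65)%997=618 h(22,97)=(22*31+97)%997=779 h(28,28)=(28*31+28)%997=896 -> [618, 779, 896]
  L2: h(618,779)=(618*31+779)%997=994 h(896,896)=(896*31+896)%997=756 -> [994, 756]
  L3: h(994,756)=(994*31+756)%997=663 -> [663]
  root = 663 != target 461
Candidate A produces the target root.

Answer: A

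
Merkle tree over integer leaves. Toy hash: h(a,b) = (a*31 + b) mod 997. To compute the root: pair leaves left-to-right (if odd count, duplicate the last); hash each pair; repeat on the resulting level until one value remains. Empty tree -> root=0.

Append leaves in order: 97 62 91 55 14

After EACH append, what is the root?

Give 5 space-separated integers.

Answer: 97 78 345 309 984

Derivation:
After append 97 (leaves=[97]):
  L0: [97]
  root=97
After append 62 (leaves=[97, 62]):
  L0: [97, 62]
  L1: h(97,62)=(97*31+62)%997=78 -> [78]
  root=78
After append 91 (leaves=[97, 62, 91]):
  L0: [97, 62, 91]
  L1: h(97,62)=(97*31+62)%997=78 h(91,91)=(91*31+91)%997=918 -> [78, 918]
  L2: h(78,918)=(78*31+918)%997=345 -> [345]
  root=345
After append 55 (leaves=[97, 62, 91, 55]):
  L0: [97, 62, 91, 55]
  L1: h(97,62)=(97*31+62)%997=78 h(91,55)=(91*31+55)%997=882 -> [78, 882]
  L2: h(78,882)=(78*31+882)%997=309 -> [309]
  root=309
After append 14 (leaves=[97, 62, 91, 55, 14]):
  L0: [97, 62, 91, 55, 14]
  L1: h(97,62)=(97*31+62)%997=78 h(91,55)=(91*31+55)%997=882 h(14,14)=(14*31+14)%997=448 -> [78, 882, 448]
  L2: h(78,882)=(78*31+882)%997=309 h(448,448)=(448*31+448)%997=378 -> [309, 378]
  L3: h(309,378)=(309*31+378)%997=984 -> [984]
  root=984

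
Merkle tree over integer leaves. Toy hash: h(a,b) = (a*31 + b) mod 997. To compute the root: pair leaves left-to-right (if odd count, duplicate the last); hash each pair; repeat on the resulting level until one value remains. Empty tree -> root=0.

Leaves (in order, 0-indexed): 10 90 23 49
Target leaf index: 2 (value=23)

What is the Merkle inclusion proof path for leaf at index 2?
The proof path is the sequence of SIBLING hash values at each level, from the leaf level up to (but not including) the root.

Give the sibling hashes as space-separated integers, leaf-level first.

L0 (leaves): [10, 90, 23, 49], target index=2
L1: h(10,90)=(10*31+90)%997=400 [pair 0] h(23,49)=(23*31+49)%997=762 [pair 1] -> [400, 762]
  Sibling for proof at L0: 49
L2: h(400,762)=(400*31+762)%997=201 [pair 0] -> [201]
  Sibling for proof at L1: 400
Root: 201
Proof path (sibling hashes from leaf to root): [49, 400]

Answer: 49 400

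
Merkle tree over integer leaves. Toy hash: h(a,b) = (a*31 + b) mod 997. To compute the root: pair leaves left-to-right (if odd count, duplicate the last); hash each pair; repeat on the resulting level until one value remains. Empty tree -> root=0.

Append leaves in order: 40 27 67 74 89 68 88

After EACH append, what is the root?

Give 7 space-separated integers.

After append 40 (leaves=[40]):
  L0: [40]
  root=40
After append 27 (leaves=[40, 27]):
  L0: [40, 27]
  L1: h(40,27)=(40*31+27)%997=270 -> [270]
  root=270
After append 67 (leaves=[40, 27, 67]):
  L0: [40, 27, 67]
  L1: h(40,27)=(40*31+27)%997=270 h(67,67)=(67*31+67)%997=150 -> [270, 150]
  L2: h(270,150)=(270*31+150)%997=544 -> [544]
  root=544
After append 74 (leaves=[40, 27, 67, 74]):
  L0: [40, 27, 67, 74]
  L1: h(40,27)=(40*31+27)%997=270 h(67,74)=(67*31+74)%997=157 -> [270, 157]
  L2: h(270,157)=(270*31+157)%997=551 -> [551]
  root=551
After append 89 (leaves=[40, 27, 67, 74, 89]):
  L0: [40, 27, 67, 74, 89]
  L1: h(40,27)=(40*31+27)%997=270 h(67,74)=(67*31+74)%997=157 h(89,89)=(89*31+89)%997=854 -> [270, 157, 854]
  L2: h(270,157)=(270*31+157)%997=551 h(854,854)=(854*31+854)%997=409 -> [551, 409]
  L3: h(551,409)=(551*31+409)%997=541 -> [541]
  root=541
After append 68 (leaves=[40, 27, 67, 74, 89, 68]):
  L0: [40, 27, 67, 74, 89, 68]
  L1: h(40,27)=(40*31+27)%997=270 h(67,74)=(67*31+74)%997=157 h(89,68)=(89*31+68)%997=833 -> [270, 157, 833]
  L2: h(270,157)=(270*31+157)%997=551 h(833,833)=(833*31+833)%997=734 -> [551, 734]
  L3: h(551,734)=(551*31+734)%997=866 -> [866]
  root=866
After append 88 (leaves=[40, 27, 67, 74, 89, 68, 88]):
  L0: [40, 27, 67, 74, 89, 68, 88]
  L1: h(40,27)=(40*31+27)%997=270 h(67,74)=(67*31+74)%997=157 h(89,68)=(89*31+68)%997=833 h(88,88)=(88*31+88)%997=822 -> [270, 157, 833, 822]
  L2: h(270,157)=(270*31+157)%997=551 h(833,822)=(833*31+822)%997=723 -> [551, 723]
  L3: h(551,723)=(551*31+723)%997=855 -> [855]
  root=855

Answer: 40 270 544 551 541 866 855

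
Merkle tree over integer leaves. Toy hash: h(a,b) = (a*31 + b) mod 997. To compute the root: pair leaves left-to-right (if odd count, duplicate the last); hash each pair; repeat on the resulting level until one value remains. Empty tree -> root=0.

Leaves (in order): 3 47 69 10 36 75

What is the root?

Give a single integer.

Answer: 988

Derivation:
L0: [3, 47, 69, 10, 36, 75]
L1: h(3,47)=(3*31+47)%997=140 h(69,10)=(69*31+10)%997=155 h(36,75)=(36*31+75)%997=194 -> [140, 155, 194]
L2: h(140,155)=(140*31+155)%997=507 h(194,194)=(194*31+194)%997=226 -> [507, 226]
L3: h(507,226)=(507*31+226)%997=988 -> [988]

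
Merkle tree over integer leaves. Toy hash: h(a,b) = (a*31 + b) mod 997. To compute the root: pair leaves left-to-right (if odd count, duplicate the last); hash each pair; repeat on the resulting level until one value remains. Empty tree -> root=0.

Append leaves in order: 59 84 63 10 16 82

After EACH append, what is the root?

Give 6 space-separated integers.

Answer: 59 916 502 449 393 511

Derivation:
After append 59 (leaves=[59]):
  L0: [59]
  root=59
After append 84 (leaves=[59, 84]):
  L0: [59, 84]
  L1: h(59,84)=(59*31+84)%997=916 -> [916]
  root=916
After append 63 (leaves=[59, 84, 63]):
  L0: [59, 84, 63]
  L1: h(59,84)=(59*31+84)%997=916 h(63,63)=(63*31+63)%997=22 -> [916, 22]
  L2: h(916,22)=(916*31+22)%997=502 -> [502]
  root=502
After append 10 (leaves=[59, 84, 63, 10]):
  L0: [59, 84, 63, 10]
  L1: h(59,84)=(59*31+84)%997=916 h(63,10)=(63*31+10)%997=966 -> [916, 966]
  L2: h(916,966)=(916*31+966)%997=449 -> [449]
  root=449
After append 16 (leaves=[59, 84, 63, 10, 16]):
  L0: [59, 84, 63, 10, 16]
  L1: h(59,84)=(59*31+84)%997=916 h(63,10)=(63*31+10)%997=966 h(16,16)=(16*31+16)%997=512 -> [916, 966, 512]
  L2: h(916,966)=(916*31+966)%997=449 h(512,512)=(512*31+512)%997=432 -> [449, 432]
  L3: h(449,432)=(449*31+432)%997=393 -> [393]
  root=393
After append 82 (leaves=[59, 84, 63, 10, 16, 82]):
  L0: [59, 84, 63, 10, 16, 82]
  L1: h(59,84)=(59*31+84)%997=916 h(63,10)=(63*31+10)%997=966 h(16,82)=(16*31+82)%997=578 -> [916, 966, 578]
  L2: h(916,966)=(916*31+966)%997=449 h(578,578)=(578*31+578)%997=550 -> [449, 550]
  L3: h(449,550)=(449*31+550)%997=511 -> [511]
  root=511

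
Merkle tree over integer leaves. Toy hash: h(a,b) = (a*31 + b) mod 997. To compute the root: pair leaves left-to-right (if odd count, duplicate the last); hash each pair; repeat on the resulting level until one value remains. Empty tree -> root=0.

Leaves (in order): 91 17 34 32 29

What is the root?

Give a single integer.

L0: [91, 17, 34, 32, 29]
L1: h(91,17)=(91*31+17)%997=844 h(34,32)=(34*31+32)%997=89 h(29,29)=(29*31+29)%997=928 -> [844, 89, 928]
L2: h(844,89)=(844*31+89)%997=331 h(928,928)=(928*31+928)%997=783 -> [331, 783]
L3: h(331,783)=(331*31+783)%997=77 -> [77]

Answer: 77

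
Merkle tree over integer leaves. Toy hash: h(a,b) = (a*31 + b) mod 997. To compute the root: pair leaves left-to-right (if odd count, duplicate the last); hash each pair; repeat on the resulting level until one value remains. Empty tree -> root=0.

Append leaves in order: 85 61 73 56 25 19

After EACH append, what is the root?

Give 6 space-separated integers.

After append 85 (leaves=[85]):
  L0: [85]
  root=85
After append 61 (leaves=[85, 61]):
  L0: [85, 61]
  L1: h(85,61)=(85*31+61)%997=702 -> [702]
  root=702
After append 73 (leaves=[85, 61, 73]):
  L0: [85, 61, 73]
  L1: h(85,61)=(85*31+61)%997=702 h(73,73)=(73*31+73)%997=342 -> [702, 342]
  L2: h(702,342)=(702*31+342)%997=170 -> [170]
  root=170
After append 56 (leaves=[85, 61, 73, 56]):
  L0: [85, 61, 73, 56]
  L1: h(85,61)=(85*31+61)%997=702 h(73,56)=(73*31+56)%997=325 -> [702, 325]
  L2: h(702,325)=(702*31+325)%997=153 -> [153]
  root=153
After append 25 (leaves=[85, 61, 73, 56, 25]):
  L0: [85, 61, 73, 56, 25]
  L1: h(85,61)=(85*31+61)%997=702 h(73,56)=(73*31+56)%997=325 h(25,25)=(25*31+25)%997=800 -> [702, 325, 800]
  L2: h(702,325)=(702*31+325)%997=153 h(800,800)=(800*31+800)%997=675 -> [153, 675]
  L3: h(153,675)=(153*31+675)%997=433 -> [433]
  root=433
After append 19 (leaves=[85, 61, 73, 56, 25, 19]):
  L0: [85, 61, 73, 56, 25, 19]
  L1: h(85,61)=(85*31+61)%997=702 h(73,56)=(73*31+56)%997=325 h(25,19)=(25*31+19)%997=794 -> [702, 325, 794]
  L2: h(702,325)=(702*31+325)%997=153 h(794,794)=(794*31+794)%997=483 -> [153, 483]
  L3: h(153,483)=(153*31+483)%997=241 -> [241]
  root=241

Answer: 85 702 170 153 433 241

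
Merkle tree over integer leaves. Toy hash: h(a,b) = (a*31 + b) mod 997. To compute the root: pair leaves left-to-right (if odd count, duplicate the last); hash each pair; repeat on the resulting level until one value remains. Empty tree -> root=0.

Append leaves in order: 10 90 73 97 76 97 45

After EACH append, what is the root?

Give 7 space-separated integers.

After append 10 (leaves=[10]):
  L0: [10]
  root=10
After append 90 (leaves=[10, 90]):
  L0: [10, 90]
  L1: h(10,90)=(10*31+90)%997=400 -> [400]
  root=400
After append 73 (leaves=[10, 90, 73]):
  L0: [10, 90, 73]
  L1: h(10,90)=(10*31+90)%997=400 h(73,73)=(73*31+73)%997=342 -> [400, 342]
  L2: h(400,342)=(400*31+342)%997=778 -> [778]
  root=778
After append 97 (leaves=[10, 90, 73, 97]):
  L0: [10, 90, 73, 97]
  L1: h(10,90)=(10*31+90)%997=400 h(73,97)=(73*31+97)%997=366 -> [400, 366]
  L2: h(400,366)=(400*31+366)%997=802 -> [802]
  root=802
After append 76 (leaves=[10, 90, 73, 97, 76]):
  L0: [10, 90, 73, 97, 76]
  L1: h(10,90)=(10*31+90)%997=400 h(73,97)=(73*31+97)%997=366 h(76,76)=(76*31+76)%997=438 -> [400, 366, 438]
  L2: h(400,366)=(400*31+366)%997=802 h(438,438)=(438*31+438)%997=58 -> [802, 58]
  L3: h(802,58)=(802*31+58)%997=992 -> [992]
  root=992
After append 97 (leaves=[10, 90, 73, 97, 76, 97]):
  L0: [10, 90, 73, 97, 76, 97]
  L1: h(10,90)=(10*31+90)%997=400 h(73,97)=(73*31+97)%997=366 h(76,97)=(76*31+97)%997=459 -> [400, 366, 459]
  L2: h(400,366)=(400*31+366)%997=802 h(459,459)=(459*31+459)%997=730 -> [802, 730]
  L3: h(802,730)=(802*31+730)%997=667 -> [667]
  root=667
After append 45 (leaves=[10, 90, 73, 97, 76, 97, 45]):
  L0: [10, 90, 73, 97, 76, 97, 45]
  L1: h(10,90)=(10*31+90)%997=400 h(73,97)=(73*31+97)%997=366 h(76,97)=(76*31+97)%997=459 h(45,45)=(45*31+45)%997=443 -> [400, 366, 459, 443]
  L2: h(400,366)=(400*31+366)%997=802 h(459,443)=(459*31+443)%997=714 -> [802, 714]
  L3: h(802,714)=(802*31+714)%997=651 -> [651]
  root=651

Answer: 10 400 778 802 992 667 651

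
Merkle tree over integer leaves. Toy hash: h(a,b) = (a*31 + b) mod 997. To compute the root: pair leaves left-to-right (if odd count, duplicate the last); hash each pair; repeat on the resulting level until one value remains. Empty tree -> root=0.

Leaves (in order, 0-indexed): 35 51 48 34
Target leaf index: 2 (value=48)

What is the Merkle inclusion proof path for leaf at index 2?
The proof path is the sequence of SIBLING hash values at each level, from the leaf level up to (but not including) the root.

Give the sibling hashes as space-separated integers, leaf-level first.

L0 (leaves): [35, 51, 48, 34], target index=2
L1: h(35,51)=(35*31+51)%997=139 [pair 0] h(48,34)=(48*31+34)%997=525 [pair 1] -> [139, 525]
  Sibling for proof at L0: 34
L2: h(139,525)=(139*31+525)%997=846 [pair 0] -> [846]
  Sibling for proof at L1: 139
Root: 846
Proof path (sibling hashes from leaf to root): [34, 139]

Answer: 34 139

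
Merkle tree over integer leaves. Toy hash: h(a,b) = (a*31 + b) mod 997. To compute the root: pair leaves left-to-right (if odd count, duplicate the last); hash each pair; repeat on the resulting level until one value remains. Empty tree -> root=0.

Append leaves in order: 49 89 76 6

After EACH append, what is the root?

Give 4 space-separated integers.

After append 49 (leaves=[49]):
  L0: [49]
  root=49
After append 89 (leaves=[49, 89]):
  L0: [49, 89]
  L1: h(49,89)=(49*31+89)%997=611 -> [611]
  root=611
After append 76 (leaves=[49, 89, 76]):
  L0: [49, 89, 76]
  L1: h(49,89)=(49*31+89)%997=611 h(76,76)=(76*31+76)%997=438 -> [611, 438]
  L2: h(611,438)=(611*31+438)%997=436 -> [436]
  root=436
After append 6 (leaves=[49, 89, 76, 6]):
  L0: [49, 89, 76, 6]
  L1: h(49,89)=(49*31+89)%997=611 h(76,6)=(76*31+6)%997=368 -> [611, 368]
  L2: h(611,368)=(611*31+368)%997=366 -> [366]
  root=366

Answer: 49 611 436 366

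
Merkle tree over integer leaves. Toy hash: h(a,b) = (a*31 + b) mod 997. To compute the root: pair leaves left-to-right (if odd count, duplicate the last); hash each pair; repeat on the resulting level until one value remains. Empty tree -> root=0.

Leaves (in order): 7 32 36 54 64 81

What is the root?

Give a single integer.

L0: [7, 32, 36, 54, 64, 81]
L1: h(7,32)=(7*31+32)%997=249 h(36,54)=(36*31+54)%997=173 h(64,81)=(64*31+81)%997=71 -> [249, 173, 71]
L2: h(249,173)=(249*31+173)%997=913 h(71,71)=(71*31+71)%997=278 -> [913, 278]
L3: h(913,278)=(913*31+278)%997=665 -> [665]

Answer: 665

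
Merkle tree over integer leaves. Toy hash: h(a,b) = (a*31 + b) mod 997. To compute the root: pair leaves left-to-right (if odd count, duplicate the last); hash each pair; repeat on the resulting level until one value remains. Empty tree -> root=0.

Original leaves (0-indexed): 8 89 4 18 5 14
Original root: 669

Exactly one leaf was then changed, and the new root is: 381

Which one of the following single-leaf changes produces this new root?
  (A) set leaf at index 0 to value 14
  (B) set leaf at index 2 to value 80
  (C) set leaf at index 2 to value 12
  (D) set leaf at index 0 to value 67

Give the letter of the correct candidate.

Answer: C

Derivation:
Original leaves: [8, 89, 4, 18, 5, 14]
Target new root: 381
Try each candidate change and compute the resulting root:
Candidate A: set leaf[0] = 14 -> leaves = [14, 89, 4, 18, 5, 14]
  L0: [14, 89, 4, 18, 5, 14]
  L1: h(14,89)=(14*31+89)%997=523 h(4,18)=(4*31+18)%997=142 h(5,14)=(5*31+14)%997=169 -> [523, 142, 169]
  L2: h(523,142)=(523*31+142)%997=403 h(169,169)=(169*31+169)%997=423 -> [403, 423]
  L3: h(403,423)=(403*31+423)%997=952 -> [952]
  root = 952 != target 381
Candidate B: set leaf[2] = 80 -> leaves = [8, 89, 80, 18, 5, 14]
  L0: [8, 89, 80, 18, 5, 14]
  L1: h(8,89)=(8*31+89)%997=337 h(80,18)=(80*31+18)%997=504 h(5,14)=(5*31+14)%997=169 -> [337, 504, 169]
  L2: h(337,504)=(337*31+504)%997=981 h(169,169)=(169*31+169)%997=423 -> [981, 423]
  L3: h(981,423)=(981*31+423)%997=924 -> [924]
  root = 924 != target 381
Candidate C: set leaf[2] = 12 -> leaves = [8, 89, 12, 18, 5, 14]
  L0: [8, 89, 12, 18, 5, 14]
  L1: h(8,89)=(8*31+89)%997=337 h(12,18)=(12*31+18)%997=390 h(5,14)=(5*31+14)%997=169 -> [337, 390, 169]
  L2: h(337,390)=(337*31+390)%997=867 h(169,169)=(169*31+169)%997=423 -> [867, 423]
  L3: h(867,423)=(867*31+423)%997=381 -> [381]
  root = 381 == target 381  ** MATCH **
Candidate D: set leaf[0] = 67 -> leaves = [67, 89, 4, 18, 5, 14]
  L0: [67, 89, 4, 18, 5, 14]
  L1: h(67,89)=(67*31+89)%997=172 h(4,18)=(4*31+18)%997=142 h(5,14)=(5*31+14)%997=169 -> [172, 142, 169]
  L2: h(172,142)=(172*31+142)%997=489 h(169,169)=(169*31+169)%997=423 -> [489, 423]
  L3: h(489,423)=(489*31+423)%997=627 -> [627]
  root = 627 != target 381
Candidate C produces the target root.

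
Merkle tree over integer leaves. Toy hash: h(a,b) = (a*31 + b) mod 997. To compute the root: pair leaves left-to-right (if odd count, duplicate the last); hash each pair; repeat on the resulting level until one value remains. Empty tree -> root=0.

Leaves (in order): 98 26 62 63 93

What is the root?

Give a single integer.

L0: [98, 26, 62, 63, 93]
L1: h(98,26)=(98*31+26)%997=73 h(62,63)=(62*31+63)%997=988 h(93,93)=(93*31+93)%997=982 -> [73, 988, 982]
L2: h(73,988)=(73*31+988)%997=260 h(982,982)=(982*31+982)%997=517 -> [260, 517]
L3: h(260,517)=(260*31+517)%997=601 -> [601]

Answer: 601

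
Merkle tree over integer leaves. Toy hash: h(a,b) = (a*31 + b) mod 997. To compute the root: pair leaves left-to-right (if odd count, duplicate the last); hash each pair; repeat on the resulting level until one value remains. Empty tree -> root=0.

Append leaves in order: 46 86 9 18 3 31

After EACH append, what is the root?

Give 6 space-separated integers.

After append 46 (leaves=[46]):
  L0: [46]
  root=46
After append 86 (leaves=[46, 86]):
  L0: [46, 86]
  L1: h(46,86)=(46*31+86)%997=515 -> [515]
  root=515
After append 9 (leaves=[46, 86, 9]):
  L0: [46, 86, 9]
  L1: h(46,86)=(46*31+86)%997=515 h(9,9)=(9*31+9)%997=288 -> [515, 288]
  L2: h(515,288)=(515*31+288)%997=301 -> [301]
  root=301
After append 18 (leaves=[46, 86, 9, 18]):
  L0: [46, 86, 9, 18]
  L1: h(46,86)=(46*31+86)%997=515 h(9,18)=(9*31+18)%997=297 -> [515, 297]
  L2: h(515,297)=(515*31+297)%997=310 -> [310]
  root=310
After append 3 (leaves=[46, 86, 9, 18, 3]):
  L0: [46, 86, 9, 18, 3]
  L1: h(46,86)=(46*31+86)%997=515 h(9,18)=(9*31+18)%997=297 h(3,3)=(3*31+3)%997=96 -> [515, 297, 96]
  L2: h(515,297)=(515*31+297)%997=310 h(96,96)=(96*31+96)%997=81 -> [310, 81]
  L3: h(310,81)=(310*31+81)%997=718 -> [718]
  root=718
After append 31 (leaves=[46, 86, 9, 18, 3, 31]):
  L0: [46, 86, 9, 18, 3, 31]
  L1: h(46,86)=(46*31+86)%997=515 h(9,18)=(9*31+18)%997=297 h(3,31)=(3*31+31)%997=124 -> [515, 297, 124]
  L2: h(515,297)=(515*31+297)%997=310 h(124,124)=(124*31+124)%997=977 -> [310, 977]
  L3: h(310,977)=(310*31+977)%997=617 -> [617]
  root=617

Answer: 46 515 301 310 718 617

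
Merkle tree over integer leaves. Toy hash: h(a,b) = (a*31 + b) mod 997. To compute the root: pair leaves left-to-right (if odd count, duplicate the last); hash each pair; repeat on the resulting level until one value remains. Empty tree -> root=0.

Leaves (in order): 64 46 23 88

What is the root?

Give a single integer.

L0: [64, 46, 23, 88]
L1: h(64,46)=(64*31+46)%997=36 h(23,88)=(23*31+88)%997=801 -> [36, 801]
L2: h(36,801)=(36*31+801)%997=920 -> [920]

Answer: 920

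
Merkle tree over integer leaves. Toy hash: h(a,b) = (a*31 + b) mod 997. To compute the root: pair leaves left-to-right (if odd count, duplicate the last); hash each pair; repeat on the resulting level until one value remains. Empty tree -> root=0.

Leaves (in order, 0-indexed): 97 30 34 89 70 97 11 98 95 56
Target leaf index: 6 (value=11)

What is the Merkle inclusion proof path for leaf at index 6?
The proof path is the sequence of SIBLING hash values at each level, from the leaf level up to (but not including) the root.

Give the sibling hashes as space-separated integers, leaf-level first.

Answer: 98 273 575 270

Derivation:
L0 (leaves): [97, 30, 34, 89, 70, 97, 11, 98, 95, 56], target index=6
L1: h(97,30)=(97*31+30)%997=46 [pair 0] h(34,89)=(34*31+89)%997=146 [pair 1] h(70,97)=(70*31+97)%997=273 [pair 2] h(11,98)=(11*31+98)%997=439 [pair 3] h(95,56)=(95*31+56)%997=10 [pair 4] -> [46, 146, 273, 439, 10]
  Sibling for proof at L0: 98
L2: h(46,146)=(46*31+146)%997=575 [pair 0] h(273,439)=(273*31+439)%997=926 [pair 1] h(10,10)=(10*31+10)%997=320 [pair 2] -> [575, 926, 320]
  Sibling for proof at L1: 273
L3: h(575,926)=(575*31+926)%997=805 [pair 0] h(320,320)=(320*31+320)%997=270 [pair 1] -> [805, 270]
  Sibling for proof at L2: 575
L4: h(805,270)=(805*31+270)%997=300 [pair 0] -> [300]
  Sibling for proof at L3: 270
Root: 300
Proof path (sibling hashes from leaf to root): [98, 273, 575, 270]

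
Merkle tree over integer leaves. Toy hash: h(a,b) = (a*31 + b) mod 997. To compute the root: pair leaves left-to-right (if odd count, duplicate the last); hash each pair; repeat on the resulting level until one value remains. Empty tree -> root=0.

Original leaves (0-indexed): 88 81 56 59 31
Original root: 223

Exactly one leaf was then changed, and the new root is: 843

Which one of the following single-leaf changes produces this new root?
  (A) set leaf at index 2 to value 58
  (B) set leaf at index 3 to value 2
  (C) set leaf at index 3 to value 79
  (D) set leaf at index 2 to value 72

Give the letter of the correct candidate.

Answer: C

Derivation:
Original leaves: [88, 81, 56, 59, 31]
Target new root: 843
Try each candidate change and compute the resulting root:
Candidate A: set leaf[2] = 58 -> leaves = [88, 81, 58, 59, 31]
  L0: [88, 81, 58, 59, 31]
  L1: h(88,81)=(88*31+81)%997=815 h(58,59)=(58*31+59)%997=860 h(31,31)=(31*31+31)%997=992 -> [815, 860, 992]
  L2: h(815,860)=(815*31+860)%997=203 h(992,992)=(992*31+992)%997=837 -> [203, 837]
  L3: h(203,837)=(203*31+837)%997=151 -> [151]
  root = 151 != target 843
Candidate B: set leaf[3] = 2 -> leaves = [88, 81, 56, 2, 31]
  L0: [88, 81, 56, 2, 31]
  L1: h(88,81)=(88*31+81)%997=815 h(56,2)=(56*31+2)%997=741 h(31,31)=(31*31+31)%997=992 -> [815, 741, 992]
  L2: h(815,741)=(815*31+741)%997=84 h(992,992)=(992*31+992)%997=837 -> [84, 837]
  L3: h(84,837)=(84*31+837)%997=450 -> [450]
  root = 450 != target 843
Candidate C: set leaf[3] = 79 -> leaves = [88, 81, 56, 79, 31]
  L0: [88, 81, 56, 79, 31]
  L1: h(88,81)=(88*31+81)%997=815 h(56,79)=(56*31+79)%997=818 h(31,31)=(31*31+31)%997=992 -> [815, 818, 992]
  L2: h(815,818)=(815*31+818)%997=161 h(992,992)=(992*31+992)%997=837 -> [161, 837]
  L3: h(161,837)=(161*31+837)%997=843 -> [843]
  root = 843 == target 843  ** MATCH **
Candidate D: set leaf[2] = 72 -> leaves = [88, 81, 72, 59, 31]
  L0: [88, 81, 72, 59, 31]
  L1: h(88,81)=(88*31+81)%997=815 h(72,59)=(72*31+59)%997=297 h(31,31)=(31*31+31)%997=992 -> [815, 297, 992]
  L2: h(815,297)=(815*31+297)%997=637 h(992,992)=(992*31+992)%997=837 -> [637, 837]
  L3: h(637,837)=(637*31+837)%997=644 -> [644]
  root = 644 != target 843
Candidate C produces the target root.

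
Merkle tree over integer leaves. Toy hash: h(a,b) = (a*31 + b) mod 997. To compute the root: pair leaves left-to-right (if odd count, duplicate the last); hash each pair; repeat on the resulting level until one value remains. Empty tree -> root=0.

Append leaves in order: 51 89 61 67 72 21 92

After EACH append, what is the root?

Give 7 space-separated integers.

After append 51 (leaves=[51]):
  L0: [51]
  root=51
After append 89 (leaves=[51, 89]):
  L0: [51, 89]
  L1: h(51,89)=(51*31+89)%997=673 -> [673]
  root=673
After append 61 (leaves=[51, 89, 61]):
  L0: [51, 89, 61]
  L1: h(51,89)=(51*31+89)%997=673 h(61,61)=(61*31+61)%997=955 -> [673, 955]
  L2: h(673,955)=(673*31+955)%997=881 -> [881]
  root=881
After append 67 (leaves=[51, 89, 61, 67]):
  L0: [51, 89, 61, 67]
  L1: h(51,89)=(51*31+89)%997=673 h(61,67)=(61*31+67)%997=961 -> [673, 961]
  L2: h(673,961)=(673*31+961)%997=887 -> [887]
  root=887
After append 72 (leaves=[51, 89, 61, 67, 72]):
  L0: [51, 89, 61, 67, 72]
  L1: h(51,89)=(51*31+89)%997=673 h(61,67)=(61*31+67)%997=961 h(72,72)=(72*31+72)%997=310 -> [673, 961, 310]
  L2: h(673,961)=(673*31+961)%997=887 h(310,310)=(310*31+310)%997=947 -> [887, 947]
  L3: h(887,947)=(887*31+947)%997=528 -> [528]
  root=528
After append 21 (leaves=[51, 89, 61, 67, 72, 21]):
  L0: [51, 89, 61, 67, 72, 21]
  L1: h(51,89)=(51*31+89)%997=673 h(61,67)=(61*31+67)%997=961 h(72,21)=(72*31+21)%997=259 -> [673, 961, 259]
  L2: h(673,961)=(673*31+961)%997=887 h(259,259)=(259*31+259)%997=312 -> [887, 312]
  L3: h(887,312)=(887*31+312)%997=890 -> [890]
  root=890
After append 92 (leaves=[51, 89, 61, 67, 72, 21, 92]):
  L0: [51, 89, 61, 67, 72, 21, 92]
  L1: h(51,89)=(51*31+89)%997=673 h(61,67)=(61*31+67)%997=961 h(72,21)=(72*31+21)%997=259 h(92,92)=(92*31+92)%997=950 -> [673, 961, 259, 950]
  L2: h(673,961)=(673*31+961)%997=887 h(259,950)=(259*31+950)%997=6 -> [887, 6]
  L3: h(887,6)=(887*31+6)%997=584 -> [584]
  root=584

Answer: 51 673 881 887 528 890 584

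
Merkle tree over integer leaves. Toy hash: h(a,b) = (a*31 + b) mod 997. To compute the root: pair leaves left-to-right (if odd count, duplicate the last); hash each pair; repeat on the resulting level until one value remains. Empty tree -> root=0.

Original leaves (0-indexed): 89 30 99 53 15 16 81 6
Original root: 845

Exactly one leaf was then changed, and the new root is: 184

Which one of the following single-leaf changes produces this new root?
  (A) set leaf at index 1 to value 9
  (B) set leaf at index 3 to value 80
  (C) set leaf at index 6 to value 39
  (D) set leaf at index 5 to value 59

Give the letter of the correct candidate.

Original leaves: [89, 30, 99, 53, 15, 16, 81, 6]
Target new root: 184
Try each candidate change and compute the resulting root:
Candidate A: set leaf[1] = 9 -> leaves = [89, 9, 99, 53, 15, 16, 81, 6]
  L0: [89, 9, 99, 53, 15, 16, 81, 6]
  L1: h(89,9)=(89*31+9)%997=774 h(99,53)=(99*31+53)%997=131 h(15,16)=(15*31+16)%997=481 h(81,6)=(81*31+6)%997=523 -> [774, 131, 481, 523]
  L2: h(774,131)=(774*31+131)%997=197 h(481,523)=(481*31+523)%997=479 -> [197, 479]
  L3: h(197,479)=(197*31+479)%997=604 -> [604]
  root = 604 != target 184
Candidate B: set leaf[3] = 80 -> leaves = [89, 30, 99, 80, 15, 16, 81, 6]
  L0: [89, 30, 99, 80, 15, 16, 81, 6]
  L1: h(89,30)=(89*31+30)%997=795 h(99,80)=(99*31+80)%997=158 h(15,16)=(15*31+16)%997=481 h(81,6)=(81*31+6)%997=523 -> [795, 158, 481, 523]
  L2: h(795,158)=(795*31+158)%997=875 h(481,523)=(481*31+523)%997=479 -> [875, 479]
  L3: h(875,479)=(875*31+479)%997=685 -> [685]
  root = 685 != target 184
Candidate C: set leaf[6] = 39 -> leaves = [89, 30, 99, 53, 15, 16, 39, 6]
  L0: [89, 30, 99, 53, 15, 16, 39, 6]
  L1: h(89,30)=(89*31+30)%997=795 h(99,53)=(99*31+53)%997=131 h(15,16)=(15*31+16)%997=481 h(39,6)=(39*31+6)%997=218 -> [795, 131, 481, 218]
  L2: h(795,131)=(795*31+131)%997=848 h(481,218)=(481*31+218)%997=174 -> [848, 174]
  L3: h(848,174)=(848*31+174)%997=540 -> [540]
  root = 540 != target 184
Candidate D: set leaf[5] = 59 -> leaves = [89, 30, 99, 53, 15, 59, 81, 6]
  L0: [89, 30, 99, 53, 15, 59, 81, 6]
  L1: h(89,30)=(89*31+30)%997=795 h(99,53)=(99*31+53)%997=131 h(15,59)=(15*31+59)%997=524 h(81,6)=(81*31+6)%997=523 -> [795, 131, 524, 523]
  L2: h(795,131)=(795*31+131)%997=848 h(524,523)=(524*31+523)%997=815 -> [848, 815]
  L3: h(848,815)=(848*31+815)%997=184 -> [184]
  root = 184 == target 184  ** MATCH **
Candidate D produces the target root.

Answer: D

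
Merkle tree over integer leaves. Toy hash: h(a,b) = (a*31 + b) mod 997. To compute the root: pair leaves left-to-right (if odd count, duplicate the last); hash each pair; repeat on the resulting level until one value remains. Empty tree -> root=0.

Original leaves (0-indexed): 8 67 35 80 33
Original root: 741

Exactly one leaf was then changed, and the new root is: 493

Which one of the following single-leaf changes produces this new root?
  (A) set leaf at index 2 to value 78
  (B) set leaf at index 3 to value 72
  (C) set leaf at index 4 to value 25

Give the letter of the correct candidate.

Answer: B

Derivation:
Original leaves: [8, 67, 35, 80, 33]
Target new root: 493
Try each candidate change and compute the resulting root:
Candidate A: set leaf[2] = 78 -> leaves = [8, 67, 78, 80, 33]
  L0: [8, 67, 78, 80, 33]
  L1: h(8,67)=(8*31+67)%997=315 h(78,80)=(78*31+80)%997=504 h(33,33)=(33*31+33)%997=59 -> [315, 504, 59]
  L2: h(315,504)=(315*31+504)%997=299 h(59,59)=(59*31+59)%997=891 -> [299, 891]
  L3: h(299,891)=(299*31+891)%997=190 -> [190]
  root = 190 != target 493
Candidate B: set leaf[3] = 72 -> leaves = [8, 67, 35, 72, 33]
  L0: [8, 67, 35, 72, 33]
  L1: h(8,67)=(8*31+67)%997=315 h(35,72)=(35*31+72)%997=160 h(33,33)=(33*31+33)%997=59 -> [315, 160, 59]
  L2: h(315,160)=(315*31+160)%997=952 h(59,59)=(59*31+59)%997=891 -> [952, 891]
  L3: h(952,891)=(952*31+891)%997=493 -> [493]
  root = 493 == target 493  ** MATCH **
Candidate C: set leaf[4] = 25 -> leaves = [8, 67, 35, 80, 25]
  L0: [8, 67, 35, 80, 25]
  L1: h(8,67)=(8*31+67)%997=315 h(35,80)=(35*31+80)%997=168 h(25,25)=(25*31+25)%997=800 -> [315, 168, 800]
  L2: h(315,168)=(315*31+168)%997=960 h(800,800)=(800*31+800)%997=675 -> [960, 675]
  L3: h(960,675)=(960*31+675)%997=525 -> [525]
  root = 525 != target 493
Candidate B produces the target root.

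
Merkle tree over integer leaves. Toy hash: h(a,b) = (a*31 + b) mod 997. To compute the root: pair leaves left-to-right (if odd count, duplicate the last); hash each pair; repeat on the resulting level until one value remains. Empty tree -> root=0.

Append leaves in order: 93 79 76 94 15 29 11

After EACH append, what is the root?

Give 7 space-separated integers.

After append 93 (leaves=[93]):
  L0: [93]
  root=93
After append 79 (leaves=[93, 79]):
  L0: [93, 79]
  L1: h(93,79)=(93*31+79)%997=968 -> [968]
  root=968
After append 76 (leaves=[93, 79, 76]):
  L0: [93, 79, 76]
  L1: h(93,79)=(93*31+79)%997=968 h(76,76)=(76*31+76)%997=438 -> [968, 438]
  L2: h(968,438)=(968*31+438)%997=536 -> [536]
  root=536
After append 94 (leaves=[93, 79, 76, 94]):
  L0: [93, 79, 76, 94]
  L1: h(93,79)=(93*31+79)%997=968 h(76,94)=(76*31+94)%997=456 -> [968, 456]
  L2: h(968,456)=(968*31+456)%997=554 -> [554]
  root=554
After append 15 (leaves=[93, 79, 76, 94, 15]):
  L0: [93, 79, 76, 94, 15]
  L1: h(93,79)=(93*31+79)%997=968 h(76,94)=(76*31+94)%997=456 h(15,15)=(15*31+15)%997=480 -> [968, 456, 480]
  L2: h(968,456)=(968*31+456)%997=554 h(480,480)=(480*31+480)%997=405 -> [554, 405]
  L3: h(554,405)=(554*31+405)%997=630 -> [630]
  root=630
After append 29 (leaves=[93, 79, 76, 94, 15, 29]):
  L0: [93, 79, 76, 94, 15, 29]
  L1: h(93,79)=(93*31+79)%997=968 h(76,94)=(76*31+94)%997=456 h(15,29)=(15*31+29)%997=494 -> [968, 456, 494]
  L2: h(968,456)=(968*31+456)%997=554 h(494,494)=(494*31+494)%997=853 -> [554, 853]
  L3: h(554,853)=(554*31+853)%997=81 -> [81]
  root=81
After append 11 (leaves=[93, 79, 76, 94, 15, 29, 11]):
  L0: [93, 79, 76, 94, 15, 29, 11]
  L1: h(93,79)=(93*31+79)%997=968 h(76,94)=(76*31+94)%997=456 h(15,29)=(15*31+29)%997=494 h(11,11)=(11*31+11)%997=352 -> [968, 456, 494, 352]
  L2: h(968,456)=(968*31+456)%997=554 h(494,352)=(494*31+352)%997=711 -> [554, 711]
  L3: h(554,711)=(554*31+711)%997=936 -> [936]
  root=936

Answer: 93 968 536 554 630 81 936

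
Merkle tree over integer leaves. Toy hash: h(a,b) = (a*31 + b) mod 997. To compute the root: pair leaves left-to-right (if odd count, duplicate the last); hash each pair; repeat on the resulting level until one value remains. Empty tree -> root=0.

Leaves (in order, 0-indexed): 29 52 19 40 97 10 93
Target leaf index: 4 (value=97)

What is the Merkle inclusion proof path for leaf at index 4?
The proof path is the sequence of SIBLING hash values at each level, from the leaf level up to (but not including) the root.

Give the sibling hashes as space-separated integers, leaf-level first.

L0 (leaves): [29, 52, 19, 40, 97, 10, 93], target index=4
L1: h(29,52)=(29*31+52)%997=951 [pair 0] h(19,40)=(19*31+40)%997=629 [pair 1] h(97,10)=(97*31+10)%997=26 [pair 2] h(93,93)=(93*31+93)%997=982 [pair 3] -> [951, 629, 26, 982]
  Sibling for proof at L0: 10
L2: h(951,629)=(951*31+629)%997=200 [pair 0] h(26,982)=(26*31+982)%997=791 [pair 1] -> [200, 791]
  Sibling for proof at L1: 982
L3: h(200,791)=(200*31+791)%997=12 [pair 0] -> [12]
  Sibling for proof at L2: 200
Root: 12
Proof path (sibling hashes from leaf to root): [10, 982, 200]

Answer: 10 982 200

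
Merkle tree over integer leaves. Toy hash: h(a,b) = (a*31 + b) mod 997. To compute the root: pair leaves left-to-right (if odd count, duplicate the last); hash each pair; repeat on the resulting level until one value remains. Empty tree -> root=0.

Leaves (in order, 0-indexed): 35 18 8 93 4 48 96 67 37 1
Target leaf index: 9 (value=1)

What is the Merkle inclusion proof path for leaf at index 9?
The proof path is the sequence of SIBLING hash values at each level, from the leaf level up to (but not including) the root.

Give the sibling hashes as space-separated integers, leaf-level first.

Answer: 37 151 844 175

Derivation:
L0 (leaves): [35, 18, 8, 93, 4, 48, 96, 67, 37, 1], target index=9
L1: h(35,18)=(35*31+18)%997=106 [pair 0] h(8,93)=(8*31+93)%997=341 [pair 1] h(4,48)=(4*31+48)%997=172 [pair 2] h(96,67)=(96*31+67)%997=52 [pair 3] h(37,1)=(37*31+1)%997=151 [pair 4] -> [106, 341, 172, 52, 151]
  Sibling for proof at L0: 37
L2: h(106,341)=(106*31+341)%997=636 [pair 0] h(172,52)=(172*31+52)%997=399 [pair 1] h(151,151)=(151*31+151)%997=844 [pair 2] -> [636, 399, 844]
  Sibling for proof at L1: 151
L3: h(636,399)=(636*31+399)%997=175 [pair 0] h(844,844)=(844*31+844)%997=89 [pair 1] -> [175, 89]
  Sibling for proof at L2: 844
L4: h(175,89)=(175*31+89)%997=529 [pair 0] -> [529]
  Sibling for proof at L3: 175
Root: 529
Proof path (sibling hashes from leaf to root): [37, 151, 844, 175]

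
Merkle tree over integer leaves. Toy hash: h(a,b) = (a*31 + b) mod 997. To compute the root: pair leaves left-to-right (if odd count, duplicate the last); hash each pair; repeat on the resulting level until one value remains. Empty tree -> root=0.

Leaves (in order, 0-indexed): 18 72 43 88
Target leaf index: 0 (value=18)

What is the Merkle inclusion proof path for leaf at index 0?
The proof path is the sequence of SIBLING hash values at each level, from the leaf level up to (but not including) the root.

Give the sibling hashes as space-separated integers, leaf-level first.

L0 (leaves): [18, 72, 43, 88], target index=0
L1: h(18,72)=(18*31+72)%997=630 [pair 0] h(43,88)=(43*31+88)%997=424 [pair 1] -> [630, 424]
  Sibling for proof at L0: 72
L2: h(630,424)=(630*31+424)%997=14 [pair 0] -> [14]
  Sibling for proof at L1: 424
Root: 14
Proof path (sibling hashes from leaf to root): [72, 424]

Answer: 72 424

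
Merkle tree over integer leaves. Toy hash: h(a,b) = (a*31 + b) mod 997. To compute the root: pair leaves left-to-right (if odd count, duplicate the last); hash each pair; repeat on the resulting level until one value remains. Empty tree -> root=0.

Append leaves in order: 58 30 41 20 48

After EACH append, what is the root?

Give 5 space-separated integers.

After append 58 (leaves=[58]):
  L0: [58]
  root=58
After append 30 (leaves=[58, 30]):
  L0: [58, 30]
  L1: h(58,30)=(58*31+30)%997=831 -> [831]
  root=831
After append 41 (leaves=[58, 30, 41]):
  L0: [58, 30, 41]
  L1: h(58,30)=(58*31+30)%997=831 h(41,41)=(41*31+41)%997=315 -> [831, 315]
  L2: h(831,315)=(831*31+315)%997=154 -> [154]
  root=154
After append 20 (leaves=[58, 30, 41, 20]):
  L0: [58, 30, 41, 20]
  L1: h(58,30)=(58*31+30)%997=831 h(41,20)=(41*31+20)%997=294 -> [831, 294]
  L2: h(831,294)=(831*31+294)%997=133 -> [133]
  root=133
After append 48 (leaves=[58, 30, 41, 20, 48]):
  L0: [58, 30, 41, 20, 48]
  L1: h(58,30)=(58*31+30)%997=831 h(41,20)=(41*31+20)%997=294 h(48,48)=(48*31+48)%997=539 -> [831, 294, 539]
  L2: h(831,294)=(831*31+294)%997=133 h(539,539)=(539*31+539)%997=299 -> [133, 299]
  L3: h(133,299)=(133*31+299)%997=434 -> [434]
  root=434

Answer: 58 831 154 133 434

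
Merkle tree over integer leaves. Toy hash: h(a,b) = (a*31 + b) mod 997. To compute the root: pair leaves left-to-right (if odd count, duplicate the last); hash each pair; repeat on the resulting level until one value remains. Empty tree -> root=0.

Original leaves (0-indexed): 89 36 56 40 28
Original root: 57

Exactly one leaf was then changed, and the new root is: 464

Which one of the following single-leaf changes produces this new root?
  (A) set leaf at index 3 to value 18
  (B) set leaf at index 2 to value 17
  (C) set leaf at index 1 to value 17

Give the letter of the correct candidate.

Original leaves: [89, 36, 56, 40, 28]
Target new root: 464
Try each candidate change and compute the resulting root:
Candidate A: set leaf[3] = 18 -> leaves = [89, 36, 56, 18, 28]
  L0: [89, 36, 56, 18, 28]
  L1: h(89,36)=(89*31+36)%997=801 h(56,18)=(56*31+18)%997=757 h(28,28)=(28*31+28)%997=896 -> [801, 757, 896]
  L2: h(801,757)=(801*31+757)%997=663 h(896,896)=(896*31+896)%997=756 -> [663, 756]
  L3: h(663,756)=(663*31+756)%997=372 -> [372]
  root = 372 != target 464
Candidate B: set leaf[2] = 17 -> leaves = [89, 36, 17, 40, 28]
  L0: [89, 36, 17, 40, 28]
  L1: h(89,36)=(89*31+36)%997=801 h(17,40)=(17*31+40)%997=567 h(28,28)=(28*31+28)%997=896 -> [801, 567, 896]
  L2: h(801,567)=(801*31+567)%997=473 h(896,896)=(896*31+896)%997=756 -> [473, 756]
  L3: h(473,756)=(473*31+756)%997=464 -> [464]
  root = 464 == target 464  ** MATCH **
Candidate C: set leaf[1] = 17 -> leaves = [89, 17, 56, 40, 28]
  L0: [89, 17, 56, 40, 28]
  L1: h(89,17)=(89*31+17)%997=782 h(56,40)=(56*31+40)%997=779 h(28,28)=(28*31+28)%997=896 -> [782, 779, 896]
  L2: h(782,779)=(782*31+779)%997=96 h(896,896)=(896*31+896)%997=756 -> [96, 756]
  L3: h(96,756)=(96*31+756)%997=741 -> [741]
  root = 741 != target 464
Candidate B produces the target root.

Answer: B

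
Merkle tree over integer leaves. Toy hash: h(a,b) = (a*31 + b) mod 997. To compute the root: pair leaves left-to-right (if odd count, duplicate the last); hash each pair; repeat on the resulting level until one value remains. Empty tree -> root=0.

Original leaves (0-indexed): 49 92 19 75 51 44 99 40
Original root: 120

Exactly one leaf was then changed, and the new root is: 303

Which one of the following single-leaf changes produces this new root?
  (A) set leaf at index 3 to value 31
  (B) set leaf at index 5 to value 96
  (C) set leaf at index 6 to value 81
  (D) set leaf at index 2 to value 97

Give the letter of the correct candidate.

Original leaves: [49, 92, 19, 75, 51, 44, 99, 40]
Target new root: 303
Try each candidate change and compute the resulting root:
Candidate A: set leaf[3] = 31 -> leaves = [49, 92, 19, 31, 51, 44, 99, 40]
  L0: [49, 92, 19, 31, 51, 44, 99, 40]
  L1: h(49,92)=(49*31+92)%997=614 h(19,31)=(19*31+31)%997=620 h(51,44)=(51*31+44)%997=628 h(99,40)=(99*31+40)%997=118 -> [614, 620, 628, 118]
  L2: h(614,620)=(614*31+620)%997=711 h(628,118)=(628*31+118)%997=643 -> [711, 643]
  L3: h(711,643)=(711*31+643)%997=750 -> [750]
  root = 750 != target 303
Candidate B: set leaf[5] = 96 -> leaves = [49, 92, 19, 75, 51, 96, 99, 40]
  L0: [49, 92, 19, 75, 51, 96, 99, 40]
  L1: h(49,92)=(49*31+92)%997=614 h(19,75)=(19*31+75)%997=664 h(51,96)=(51*31+96)%997=680 h(99,40)=(99*31+40)%997=118 -> [614, 664, 680, 118]
  L2: h(614,664)=(614*31+664)%997=755 h(680,118)=(680*31+118)%997=261 -> [755, 261]
  L3: h(755,261)=(755*31+261)%997=735 -> [735]
  root = 735 != target 303
Candidate C: set leaf[6] = 81 -> leaves = [49, 92, 19, 75, 51, 44, 81, 40]
  L0: [49, 92, 19, 75, 51, 44, 81, 40]
  L1: h(49,92)=(49*31+92)%997=614 h(19,75)=(19*31+75)%997=664 h(51,44)=(51*31+44)%997=628 h(81,40)=(81*31+40)%997=557 -> [614, 664, 628, 557]
  L2: h(614,664)=(614*31+664)%997=755 h(628,557)=(628*31+557)%997=85 -> [755, 85]
  L3: h(755,85)=(755*31+85)%997=559 -> [559]
  root = 559 != target 303
Candidate D: set leaf[2] = 97 -> leaves = [49, 92, 97, 75, 51, 44, 99, 40]
  L0: [49, 92, 97, 75, 51, 44, 99, 40]
  L1: h(49,92)=(49*31+92)%997=614 h(97,75)=(97*31+75)%997=91 h(51,44)=(51*31+44)%997=628 h(99,40)=(99*31+40)%997=118 -> [614, 91, 628, 118]
  L2: h(614,91)=(614*31+91)%997=182 h(628,118)=(628*31+118)%997=643 -> [182, 643]
  L3: h(182,643)=(182*31+643)%997=303 -> [303]
  root = 303 == target 303  ** MATCH **
Candidate D produces the target root.

Answer: D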